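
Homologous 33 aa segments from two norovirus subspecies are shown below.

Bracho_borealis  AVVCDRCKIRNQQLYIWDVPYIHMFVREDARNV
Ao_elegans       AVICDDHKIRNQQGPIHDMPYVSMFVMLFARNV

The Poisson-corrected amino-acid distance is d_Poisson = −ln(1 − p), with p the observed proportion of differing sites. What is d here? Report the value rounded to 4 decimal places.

Differing sites — 3:V/I; 6:R/D; 7:C/H; 14:L/G; 15:Y/P; 17:W/H; 19:V/M; 22:I/V; 23:H/S; 27:R/M; 28:E/L; 29:D/F.
p = 12/33 = 0.363636.
d = −ln(1 − 0.363636) = −ln(0.636364) = 0.4520.

0.4520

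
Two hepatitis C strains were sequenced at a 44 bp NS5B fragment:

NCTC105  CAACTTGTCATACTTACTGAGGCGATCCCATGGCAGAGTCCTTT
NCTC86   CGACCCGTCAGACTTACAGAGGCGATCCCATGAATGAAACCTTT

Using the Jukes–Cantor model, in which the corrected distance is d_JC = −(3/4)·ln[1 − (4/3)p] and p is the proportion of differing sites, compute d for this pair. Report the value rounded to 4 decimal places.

0.2708

Differing sites — 2:A/G; 5:T/C; 6:T/C; 11:T/G; 18:T/A; 33:G/A; 34:C/A; 35:A/T; 38:G/A; 39:T/A.
p = 10/44 = 0.227273.
d = −0.75 · ln(1 − (4/3)·0.227273) = −0.75 · ln(0.696969) = −0.75 · (-0.361014) = 0.2708.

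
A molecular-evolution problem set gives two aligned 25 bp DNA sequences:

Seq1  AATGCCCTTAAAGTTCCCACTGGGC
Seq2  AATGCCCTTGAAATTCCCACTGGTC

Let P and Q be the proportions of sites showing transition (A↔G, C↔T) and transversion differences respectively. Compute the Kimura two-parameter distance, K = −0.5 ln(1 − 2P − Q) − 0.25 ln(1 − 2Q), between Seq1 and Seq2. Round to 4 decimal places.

0.1324

Mismatches occur at site 10 (A↔G, transition), site 13 (G↔A, transition), site 24 (G↔T, transversion).
Of the 3 differences, 2 transitions and 1 transversion over 25 sites: P = 2/25 = 0.080000, Q = 1/25 = 0.040000.
d = −0.5·ln(0.800000) − 0.25·ln(0.920000) = −0.5·(-0.223144) − 0.25·(-0.083382) = 0.1324.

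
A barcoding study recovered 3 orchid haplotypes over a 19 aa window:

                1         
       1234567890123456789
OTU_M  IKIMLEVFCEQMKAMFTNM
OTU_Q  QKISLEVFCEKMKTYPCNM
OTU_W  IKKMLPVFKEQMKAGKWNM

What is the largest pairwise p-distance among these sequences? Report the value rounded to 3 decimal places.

Pairwise Hamming distances:
  OTU_M vs OTU_Q: 7
  OTU_M vs OTU_W: 6
  OTU_Q vs OTU_W: 10
The largest is 10 mismatches, between OTU_Q and OTU_W; p = 10/19 = 0.526.

0.526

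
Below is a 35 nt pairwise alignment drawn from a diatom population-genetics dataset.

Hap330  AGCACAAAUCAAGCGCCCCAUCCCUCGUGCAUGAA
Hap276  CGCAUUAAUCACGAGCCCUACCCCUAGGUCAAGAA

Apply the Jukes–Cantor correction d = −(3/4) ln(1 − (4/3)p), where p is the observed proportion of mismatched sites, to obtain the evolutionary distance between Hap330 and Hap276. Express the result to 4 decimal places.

Mismatches occur at site 1 (A→C), site 5 (C→U), site 6 (A→U), site 12 (A→C), site 14 (C→A), site 19 (C→U), site 21 (U→C), site 26 (C→A), site 28 (U→G), site 29 (G→U), site 32 (U→A).
p = 11/35 = 0.314286.
d = −0.75 · ln(1 − (4/3)·0.314286) = −0.75 · ln(0.580952) = −0.75 · (-0.543087) = 0.4073.

0.4073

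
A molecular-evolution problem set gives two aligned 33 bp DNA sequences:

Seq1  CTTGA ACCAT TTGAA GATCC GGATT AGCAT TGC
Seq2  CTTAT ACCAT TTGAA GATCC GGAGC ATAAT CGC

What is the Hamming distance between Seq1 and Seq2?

7

Differing sites — 4:G/A; 5:A/T; 24:T/G; 25:T/C; 27:G/T; 28:C/A; 31:T/C.
That gives 7 mismatches out of 33 aligned sites, so the Hamming distance is 7.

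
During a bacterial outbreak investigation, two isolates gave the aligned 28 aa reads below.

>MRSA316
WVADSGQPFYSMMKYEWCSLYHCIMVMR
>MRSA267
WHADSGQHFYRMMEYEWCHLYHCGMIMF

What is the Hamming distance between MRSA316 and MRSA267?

8

Mismatches occur at site 2 (V/H), site 8 (P/H), site 11 (S/R), site 14 (K/E), site 19 (S/H), site 24 (I/G), site 26 (V/I), site 28 (R/F).
That gives 8 mismatches out of 28 aligned sites, so the Hamming distance is 8.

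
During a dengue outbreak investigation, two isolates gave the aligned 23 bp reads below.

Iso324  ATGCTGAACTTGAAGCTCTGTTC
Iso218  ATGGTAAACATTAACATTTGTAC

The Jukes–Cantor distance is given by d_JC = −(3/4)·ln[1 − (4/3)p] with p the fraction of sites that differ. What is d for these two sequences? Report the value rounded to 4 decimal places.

0.4674

Differing sites — 4:C/G; 6:G/A; 10:T/A; 12:G/T; 15:G/C; 16:C/A; 18:C/T; 22:T/A.
p = 8/23 = 0.347826.
d = −0.75 · ln(1 − (4/3)·0.347826) = −0.75 · ln(0.536232) = −0.75 · (-0.623188) = 0.4674.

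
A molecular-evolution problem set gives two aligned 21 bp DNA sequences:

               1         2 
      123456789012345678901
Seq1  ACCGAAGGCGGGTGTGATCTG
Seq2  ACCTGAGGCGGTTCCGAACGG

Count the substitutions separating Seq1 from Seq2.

Mismatches occur at site 4 (G→T), site 5 (A→G), site 12 (G→T), site 14 (G→C), site 15 (T→C), site 18 (T→A), site 20 (T→G).
That gives 7 mismatches out of 21 aligned sites, so the Hamming distance is 7.

7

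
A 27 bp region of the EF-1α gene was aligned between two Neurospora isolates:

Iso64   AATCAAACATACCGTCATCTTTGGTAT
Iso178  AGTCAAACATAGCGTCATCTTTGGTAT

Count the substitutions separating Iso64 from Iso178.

Differing sites — 2:A/G; 12:C/G.
That gives 2 mismatches out of 27 aligned sites, so the Hamming distance is 2.

2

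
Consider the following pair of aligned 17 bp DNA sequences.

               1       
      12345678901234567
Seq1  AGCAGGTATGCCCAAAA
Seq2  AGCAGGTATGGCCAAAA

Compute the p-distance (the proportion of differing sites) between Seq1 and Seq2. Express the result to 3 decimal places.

The sequences differ at position 11 (C/G).
There are 1 differences over 17 sites, so p = 1/17 = 0.059.

0.059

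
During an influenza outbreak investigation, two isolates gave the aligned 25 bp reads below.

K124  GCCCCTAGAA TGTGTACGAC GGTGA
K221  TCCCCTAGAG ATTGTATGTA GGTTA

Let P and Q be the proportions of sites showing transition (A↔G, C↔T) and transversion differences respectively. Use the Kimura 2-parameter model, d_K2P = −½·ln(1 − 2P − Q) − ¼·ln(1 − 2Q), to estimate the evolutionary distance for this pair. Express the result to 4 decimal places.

0.4189

The sequences differ at positions 1 (G/T, transversion), 10 (A/G, transition), 11 (T/A, transversion), 12 (G/T, transversion), 17 (C/T, transition), 19 (A/T, transversion), 20 (C/A, transversion), 24 (G/T, transversion).
Of the 8 differences, 2 transitions and 6 transversions over 25 sites: P = 2/25 = 0.080000, Q = 6/25 = 0.240000.
d = −0.5·ln(0.600000) − 0.25·ln(0.520000) = −0.5·(-0.510826) − 0.25·(-0.653926) = 0.4189.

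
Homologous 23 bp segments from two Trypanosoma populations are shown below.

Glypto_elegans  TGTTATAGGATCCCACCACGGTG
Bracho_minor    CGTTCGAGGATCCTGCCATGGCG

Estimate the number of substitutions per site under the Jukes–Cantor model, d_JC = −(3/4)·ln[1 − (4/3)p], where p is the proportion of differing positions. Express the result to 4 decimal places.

The sequences differ at positions 1 (T/C), 5 (A/C), 6 (T/G), 14 (C/T), 15 (A/G), 19 (C/T), 22 (T/C).
p = 7/23 = 0.304348.
d = −0.75 · ln(1 − (4/3)·0.304348) = −0.75 · ln(0.594203) = −0.75 · (-0.520534) = 0.3904.

0.3904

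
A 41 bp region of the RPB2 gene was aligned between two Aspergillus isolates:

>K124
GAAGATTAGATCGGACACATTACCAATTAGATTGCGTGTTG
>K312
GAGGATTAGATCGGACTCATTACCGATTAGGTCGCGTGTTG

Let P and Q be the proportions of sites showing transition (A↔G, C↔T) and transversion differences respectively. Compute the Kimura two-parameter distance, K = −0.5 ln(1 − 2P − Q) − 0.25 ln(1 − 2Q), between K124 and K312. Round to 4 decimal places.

0.1364

The sequences differ at positions 3 (A/G, transition), 17 (A/T, transversion), 25 (A/G, transition), 31 (A/G, transition), 33 (T/C, transition).
Of the 5 differences, 4 transitions and 1 transversion over 41 sites: P = 4/41 = 0.097561, Q = 1/41 = 0.024390.
d = −0.5·ln(0.780488) − 0.25·ln(0.951220) = −0.5·(-0.247836) − 0.25·(-0.050010) = 0.1364.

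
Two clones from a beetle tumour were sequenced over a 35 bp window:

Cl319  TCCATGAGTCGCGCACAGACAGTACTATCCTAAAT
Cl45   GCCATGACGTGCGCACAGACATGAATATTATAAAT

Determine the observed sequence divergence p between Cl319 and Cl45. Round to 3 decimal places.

0.257

Mismatches occur at site 1 (T→G), site 8 (G→C), site 9 (T→G), site 10 (C→T), site 22 (G→T), site 23 (T→G), site 25 (C→A), site 29 (C→T), site 30 (C→A).
There are 9 differences over 35 sites, so p = 9/35 = 0.257.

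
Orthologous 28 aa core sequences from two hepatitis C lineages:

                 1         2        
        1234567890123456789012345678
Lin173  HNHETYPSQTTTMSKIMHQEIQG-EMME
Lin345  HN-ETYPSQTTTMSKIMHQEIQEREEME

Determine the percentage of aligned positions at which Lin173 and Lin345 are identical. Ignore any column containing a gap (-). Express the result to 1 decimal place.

Excluding the 2 gap columns leaves 26 comparable sites.
The sequences differ at positions 23 (G/E), 26 (M/E).
24 of the 26 comparable sites match, so the percent identity is 24/26 × 100 = 92.3%.

92.3%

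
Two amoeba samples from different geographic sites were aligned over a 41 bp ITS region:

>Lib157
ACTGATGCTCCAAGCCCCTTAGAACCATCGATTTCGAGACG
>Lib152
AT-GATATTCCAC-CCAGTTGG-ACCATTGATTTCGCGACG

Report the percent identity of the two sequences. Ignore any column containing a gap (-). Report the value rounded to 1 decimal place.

76.3%

Excluding the 3 gap columns leaves 38 comparable sites.
The sequences differ at positions 2 (C/T), 7 (G/A), 8 (C/T), 13 (A/C), 17 (C/A), 18 (C/G), 21 (A/G), 29 (C/T), 37 (A/C).
29 of the 38 comparable sites match, so the percent identity is 29/38 × 100 = 76.3%.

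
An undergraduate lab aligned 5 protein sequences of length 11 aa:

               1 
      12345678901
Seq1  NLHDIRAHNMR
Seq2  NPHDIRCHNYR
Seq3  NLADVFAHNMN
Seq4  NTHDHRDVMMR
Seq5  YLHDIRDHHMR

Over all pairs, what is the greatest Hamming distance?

Pairwise Hamming distances:
  Seq1 vs Seq2: 3
  Seq1 vs Seq3: 4
  Seq1 vs Seq4: 5
  Seq1 vs Seq5: 3
  Seq2 vs Seq3: 7
  Seq2 vs Seq4: 6
  Seq2 vs Seq5: 5
  Seq3 vs Seq4: 8
  Seq3 vs Seq5: 7
  Seq4 vs Seq5: 5
The largest is 8, between Seq3 and Seq4.

8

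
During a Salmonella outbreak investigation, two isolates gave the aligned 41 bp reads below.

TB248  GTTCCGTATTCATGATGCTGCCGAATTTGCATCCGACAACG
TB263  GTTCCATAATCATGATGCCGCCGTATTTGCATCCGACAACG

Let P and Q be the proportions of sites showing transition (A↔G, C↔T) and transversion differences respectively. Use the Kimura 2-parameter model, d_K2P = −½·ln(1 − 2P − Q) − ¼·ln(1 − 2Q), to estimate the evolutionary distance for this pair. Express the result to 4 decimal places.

0.1048

Mismatches occur at site 6 (G↔A, transition), site 9 (T↔A, transversion), site 19 (T↔C, transition), site 24 (A↔T, transversion).
Of the 4 differences, 2 transitions and 2 transversions over 41 sites: P = 2/41 = 0.048780, Q = 2/41 = 0.048780.
d = −0.5·ln(0.853660) − 0.25·ln(0.902440) = −0.5·(-0.158222) − 0.25·(-0.102653) = 0.1048.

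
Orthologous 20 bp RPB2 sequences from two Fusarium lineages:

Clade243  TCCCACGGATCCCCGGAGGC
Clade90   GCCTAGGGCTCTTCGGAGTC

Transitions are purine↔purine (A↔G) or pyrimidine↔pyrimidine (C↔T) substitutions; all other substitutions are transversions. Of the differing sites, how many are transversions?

The sequences differ at positions 1 (T/G, transversion), 4 (C/T, transition), 6 (C/G, transversion), 9 (A/C, transversion), 12 (C/T, transition), 13 (C/T, transition), 19 (G/T, transversion).
Of the 7 differences, 3 transitions and 4 transversions, so the answer is 4.

4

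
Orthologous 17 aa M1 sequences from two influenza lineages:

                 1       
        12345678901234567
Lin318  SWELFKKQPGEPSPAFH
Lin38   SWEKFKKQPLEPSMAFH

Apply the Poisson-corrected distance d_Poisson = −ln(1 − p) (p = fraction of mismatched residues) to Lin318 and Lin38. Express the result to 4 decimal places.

0.1942

The sequences differ at positions 4 (L/K), 10 (G/L), 14 (P/M).
p = 3/17 = 0.176471.
d = −ln(1 − 0.176471) = −ln(0.823529) = 0.1942.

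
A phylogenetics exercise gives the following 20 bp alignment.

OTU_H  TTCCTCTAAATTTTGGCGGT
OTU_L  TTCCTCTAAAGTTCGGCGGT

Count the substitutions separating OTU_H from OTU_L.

2

Mismatches occur at site 11 (T→G), site 14 (T→C).
That gives 2 mismatches out of 20 aligned sites, so the Hamming distance is 2.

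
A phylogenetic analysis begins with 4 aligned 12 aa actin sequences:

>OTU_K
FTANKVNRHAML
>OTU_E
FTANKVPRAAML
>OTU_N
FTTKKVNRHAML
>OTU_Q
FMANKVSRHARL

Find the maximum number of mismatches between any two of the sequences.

Pairwise Hamming distances:
  OTU_K vs OTU_E: 2
  OTU_K vs OTU_N: 2
  OTU_K vs OTU_Q: 3
  OTU_E vs OTU_N: 4
  OTU_E vs OTU_Q: 4
  OTU_N vs OTU_Q: 5
The largest is 5, between OTU_N and OTU_Q.

5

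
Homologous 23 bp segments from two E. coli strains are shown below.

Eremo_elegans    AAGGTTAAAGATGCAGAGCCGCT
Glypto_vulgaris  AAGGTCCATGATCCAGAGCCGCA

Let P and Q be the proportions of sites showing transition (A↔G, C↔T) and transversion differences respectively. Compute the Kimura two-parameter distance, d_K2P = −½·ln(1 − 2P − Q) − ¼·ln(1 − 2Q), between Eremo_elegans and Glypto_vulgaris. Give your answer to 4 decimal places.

0.2580

Differing sites — 6:T/C (Ti); 7:A/C (Tv); 9:A/T (Tv); 13:G/C (Tv); 23:T/A (Tv).
Of the 5 differences, 1 transition and 4 transversions over 23 sites: P = 1/23 = 0.043478, Q = 4/23 = 0.173913.
d = −0.5·ln(0.739131) − 0.25·ln(0.652174) = −0.5·(-0.302280) − 0.25·(-0.427444) = 0.2580.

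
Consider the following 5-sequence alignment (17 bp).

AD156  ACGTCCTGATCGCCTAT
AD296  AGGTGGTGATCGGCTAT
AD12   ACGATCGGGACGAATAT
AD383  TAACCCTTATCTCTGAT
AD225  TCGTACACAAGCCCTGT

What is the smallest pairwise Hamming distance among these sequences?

4

Pairwise Hamming distances:
  AD156 vs AD296: 4
  AD156 vs AD12: 7
  AD156 vs AD383: 8
  AD156 vs AD225: 8
  AD296 vs AD12: 9
  AD296 vs AD383: 11
  AD296 vs AD225: 11
  AD12 vs AD383: 13
  AD12 vs AD225: 11
  AD383 vs AD225: 12
The smallest is 4, between AD156 and AD296.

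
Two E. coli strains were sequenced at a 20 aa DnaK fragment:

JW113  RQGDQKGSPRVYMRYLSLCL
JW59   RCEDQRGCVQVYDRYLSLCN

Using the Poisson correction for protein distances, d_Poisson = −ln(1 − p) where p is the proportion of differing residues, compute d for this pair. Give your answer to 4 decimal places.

Differing sites — 2:Q/C; 3:G/E; 6:K/R; 8:S/C; 9:P/V; 10:R/Q; 13:M/D; 20:L/N.
p = 8/20 = 0.400000.
d = −ln(1 − 0.400000) = −ln(0.600000) = 0.5108.

0.5108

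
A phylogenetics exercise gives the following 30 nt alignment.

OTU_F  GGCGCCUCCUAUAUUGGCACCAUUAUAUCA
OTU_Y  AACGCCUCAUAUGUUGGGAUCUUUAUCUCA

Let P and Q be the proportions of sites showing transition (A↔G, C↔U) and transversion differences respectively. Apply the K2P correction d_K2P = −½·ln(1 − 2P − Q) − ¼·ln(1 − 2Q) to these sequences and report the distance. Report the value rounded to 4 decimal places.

Mismatches occur at site 1 (G↔A, transition), site 2 (G↔A, transition), site 9 (C↔A, transversion), site 13 (A↔G, transition), site 18 (C↔G, transversion), site 20 (C↔U, transition), site 22 (A↔U, transversion), site 27 (A↔C, transversion).
Of the 8 differences, 4 transitions and 4 transversions over 30 sites: P = 4/30 = 0.133333, Q = 4/30 = 0.133333.
d = −0.5·ln(0.600001) − 0.25·ln(0.733334) = −0.5·(-0.510824) − 0.25·(-0.310154) = 0.3330.

0.3330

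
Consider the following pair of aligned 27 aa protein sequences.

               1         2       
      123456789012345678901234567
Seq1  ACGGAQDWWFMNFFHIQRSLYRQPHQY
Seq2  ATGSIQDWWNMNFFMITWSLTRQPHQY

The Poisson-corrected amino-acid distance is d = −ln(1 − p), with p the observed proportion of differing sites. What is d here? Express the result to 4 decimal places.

0.3514

Differing sites — 2:C/T; 4:G/S; 5:A/I; 10:F/N; 15:H/M; 17:Q/T; 18:R/W; 21:Y/T.
p = 8/27 = 0.296296.
d = −ln(1 − 0.296296) = −ln(0.703704) = 0.3514.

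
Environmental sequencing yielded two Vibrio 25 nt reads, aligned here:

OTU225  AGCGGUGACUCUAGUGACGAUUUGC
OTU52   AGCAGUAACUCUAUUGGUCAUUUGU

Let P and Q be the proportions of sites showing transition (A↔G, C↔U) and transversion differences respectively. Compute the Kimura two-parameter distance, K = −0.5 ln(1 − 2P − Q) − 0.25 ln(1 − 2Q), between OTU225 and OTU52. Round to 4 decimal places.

Differing sites — 4:G/A (Ti); 7:G/A (Ti); 14:G/U (Tv); 17:A/G (Ti); 18:C/U (Ti); 19:G/C (Tv); 25:C/U (Ti).
Of the 7 differences, 5 transitions and 2 transversions over 25 sites: P = 5/25 = 0.200000, Q = 2/25 = 0.080000.
d = −0.5·ln(0.520000) − 0.25·ln(0.840000) = −0.5·(-0.653926) − 0.25·(-0.174353) = 0.3706.

0.3706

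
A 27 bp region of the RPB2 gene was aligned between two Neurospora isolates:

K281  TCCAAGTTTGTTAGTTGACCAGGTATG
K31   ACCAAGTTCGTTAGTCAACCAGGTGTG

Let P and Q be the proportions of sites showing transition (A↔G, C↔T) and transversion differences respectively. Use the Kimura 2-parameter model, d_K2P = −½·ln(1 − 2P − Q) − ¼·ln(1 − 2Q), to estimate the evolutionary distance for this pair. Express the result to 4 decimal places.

Differing sites — 1:T/A (Tv); 9:T/C (Ti); 16:T/C (Ti); 17:G/A (Ti); 25:A/G (Ti).
Of the 5 differences, 4 transitions and 1 transversion over 27 sites: P = 4/27 = 0.148148, Q = 1/27 = 0.037037.
d = −0.5·ln(0.666667) − 0.25·ln(0.925926) = −0.5·(-0.405465) − 0.25·(-0.076961) = 0.2220.

0.2220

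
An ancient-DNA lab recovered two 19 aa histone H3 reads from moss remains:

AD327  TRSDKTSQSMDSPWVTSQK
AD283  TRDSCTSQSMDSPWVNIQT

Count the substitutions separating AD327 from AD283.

The sequences differ at positions 3 (S/D), 4 (D/S), 5 (K/C), 16 (T/N), 17 (S/I), 19 (K/T).
That gives 6 mismatches out of 19 aligned sites, so the Hamming distance is 6.

6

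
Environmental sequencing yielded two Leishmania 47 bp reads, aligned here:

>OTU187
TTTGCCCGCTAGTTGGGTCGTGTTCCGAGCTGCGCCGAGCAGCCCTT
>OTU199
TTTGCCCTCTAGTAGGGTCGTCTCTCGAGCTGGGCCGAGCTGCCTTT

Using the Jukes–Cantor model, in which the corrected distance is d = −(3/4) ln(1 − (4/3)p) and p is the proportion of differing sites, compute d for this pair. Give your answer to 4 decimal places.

0.1931

The sequences differ at positions 8 (G/T), 14 (T/A), 22 (G/C), 24 (T/C), 25 (C/T), 33 (C/G), 41 (A/T), 45 (C/T).
p = 8/47 = 0.170213.
d = −0.75 · ln(1 − (4/3)·0.170213) = −0.75 · ln(0.773049) = −0.75 · (-0.257413) = 0.1931.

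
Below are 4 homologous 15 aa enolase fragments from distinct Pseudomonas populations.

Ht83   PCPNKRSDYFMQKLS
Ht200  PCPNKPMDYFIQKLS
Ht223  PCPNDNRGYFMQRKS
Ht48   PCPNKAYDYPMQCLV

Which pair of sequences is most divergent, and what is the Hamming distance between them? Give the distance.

Pairwise Hamming distances:
  Ht83 vs Ht200: 3
  Ht83 vs Ht223: 6
  Ht83 vs Ht48: 5
  Ht200 vs Ht223: 7
  Ht200 vs Ht48: 6
  Ht223 vs Ht48: 8
The largest is 8, between Ht223 and Ht48.

8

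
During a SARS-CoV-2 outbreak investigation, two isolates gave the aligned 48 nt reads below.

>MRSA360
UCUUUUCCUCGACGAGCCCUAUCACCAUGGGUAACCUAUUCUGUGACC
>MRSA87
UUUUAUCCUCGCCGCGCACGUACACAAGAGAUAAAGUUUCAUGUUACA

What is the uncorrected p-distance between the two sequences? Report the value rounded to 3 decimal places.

Mismatches occur at site 2 (C/U), site 5 (U/A), site 12 (A/C), site 15 (A/C), site 18 (C/A), site 20 (U/G), site 21 (A/U), site 22 (U/A), site 26 (C/A), site 28 (U/G), site 29 (G/A), site 31 (G/A), site 35 (C/A), site 36 (C/G), site 38 (A/U), site 40 (U/C), site 41 (C/A), site 45 (G/U), site 48 (C/A).
There are 19 differences over 48 sites, so p = 19/48 = 0.396.

0.396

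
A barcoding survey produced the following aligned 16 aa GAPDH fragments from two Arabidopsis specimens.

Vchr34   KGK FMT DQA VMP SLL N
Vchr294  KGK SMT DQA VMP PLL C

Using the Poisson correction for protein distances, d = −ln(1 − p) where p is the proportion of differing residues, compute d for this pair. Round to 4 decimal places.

The sequences differ at positions 4 (F/S), 13 (S/P), 16 (N/C).
p = 3/16 = 0.187500.
d = −ln(1 − 0.187500) = −ln(0.812500) = 0.2076.

0.2076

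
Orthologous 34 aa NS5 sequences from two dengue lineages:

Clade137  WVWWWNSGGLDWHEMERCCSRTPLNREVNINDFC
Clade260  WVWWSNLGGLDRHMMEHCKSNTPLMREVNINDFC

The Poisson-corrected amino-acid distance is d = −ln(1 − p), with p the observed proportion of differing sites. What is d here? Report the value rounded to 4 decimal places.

0.2683

The sequences differ at positions 5 (W/S), 7 (S/L), 12 (W/R), 14 (E/M), 17 (R/H), 19 (C/K), 21 (R/N), 25 (N/M).
p = 8/34 = 0.235294.
d = −ln(1 − 0.235294) = −ln(0.764706) = 0.2683.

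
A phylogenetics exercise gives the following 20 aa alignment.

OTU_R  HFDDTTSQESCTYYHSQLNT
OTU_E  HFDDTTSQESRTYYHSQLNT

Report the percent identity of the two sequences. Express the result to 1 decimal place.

The sequences differ at position 11 (C/R).
19 of the 20 sites match, so the percent identity is 19/20 × 100 = 95.0%.

95.0%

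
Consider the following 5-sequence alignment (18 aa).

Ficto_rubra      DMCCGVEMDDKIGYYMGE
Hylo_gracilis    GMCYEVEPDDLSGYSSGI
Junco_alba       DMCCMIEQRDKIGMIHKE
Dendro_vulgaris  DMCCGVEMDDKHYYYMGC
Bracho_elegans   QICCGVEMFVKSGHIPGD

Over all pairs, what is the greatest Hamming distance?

13

Pairwise Hamming distances:
  Ficto_rubra vs Hylo_gracilis: 9
  Ficto_rubra vs Junco_alba: 8
  Ficto_rubra vs Dendro_vulgaris: 3
  Ficto_rubra vs Bracho_elegans: 9
  Hylo_gracilis vs Junco_alba: 13
  Hylo_gracilis vs Dendro_vulgaris: 10
  Hylo_gracilis vs Bracho_elegans: 12
  Junco_alba vs Dendro_vulgaris: 11
  Junco_alba vs Bracho_elegans: 12
  Dendro_vulgaris vs Bracho_elegans: 10
The largest is 13, between Hylo_gracilis and Junco_alba.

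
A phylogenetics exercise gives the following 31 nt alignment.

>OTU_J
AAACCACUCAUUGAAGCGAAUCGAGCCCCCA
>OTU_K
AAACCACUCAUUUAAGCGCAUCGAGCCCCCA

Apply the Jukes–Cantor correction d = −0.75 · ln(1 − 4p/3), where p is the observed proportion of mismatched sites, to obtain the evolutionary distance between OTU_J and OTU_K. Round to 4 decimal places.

0.0675

Mismatches occur at site 13 (G→U), site 19 (A→C).
p = 2/31 = 0.064516.
d = −0.75 · ln(1 − (4/3)·0.064516) = −0.75 · ln(0.913979) = −0.75 · (-0.089948) = 0.0675.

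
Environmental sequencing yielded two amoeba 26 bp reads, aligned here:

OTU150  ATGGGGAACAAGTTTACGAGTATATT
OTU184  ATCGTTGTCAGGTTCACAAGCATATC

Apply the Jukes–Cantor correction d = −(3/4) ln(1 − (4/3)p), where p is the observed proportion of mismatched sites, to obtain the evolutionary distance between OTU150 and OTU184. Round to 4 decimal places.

0.5393

Mismatches occur at site 3 (G→C), site 5 (G→T), site 6 (G→T), site 7 (A→G), site 8 (A→T), site 11 (A→G), site 15 (T→C), site 18 (G→A), site 21 (T→C), site 26 (T→C).
p = 10/26 = 0.384615.
d = −0.75 · ln(1 − (4/3)·0.384615) = −0.75 · ln(0.487180) = −0.75 · (-0.719122) = 0.5393.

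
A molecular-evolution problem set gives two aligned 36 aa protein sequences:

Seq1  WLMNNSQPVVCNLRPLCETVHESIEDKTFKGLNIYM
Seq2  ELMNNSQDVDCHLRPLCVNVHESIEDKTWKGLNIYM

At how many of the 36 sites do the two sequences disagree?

The sequences differ at positions 1 (W/E), 8 (P/D), 10 (V/D), 12 (N/H), 18 (E/V), 19 (T/N), 29 (F/W).
That gives 7 mismatches out of 36 aligned sites, so the Hamming distance is 7.

7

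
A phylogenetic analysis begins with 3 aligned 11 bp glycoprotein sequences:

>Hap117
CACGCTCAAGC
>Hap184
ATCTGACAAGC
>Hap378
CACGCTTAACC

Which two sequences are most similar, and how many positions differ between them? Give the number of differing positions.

2

Pairwise Hamming distances:
  Hap117 vs Hap184: 5
  Hap117 vs Hap378: 2
  Hap184 vs Hap378: 7
The smallest is 2, between Hap117 and Hap378.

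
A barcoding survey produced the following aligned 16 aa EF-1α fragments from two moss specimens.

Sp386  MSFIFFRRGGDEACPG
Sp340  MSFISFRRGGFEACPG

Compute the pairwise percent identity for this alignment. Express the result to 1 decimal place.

Differing sites — 5:F/S; 11:D/F.
14 of the 16 sites match, so the percent identity is 14/16 × 100 = 87.5%.

87.5%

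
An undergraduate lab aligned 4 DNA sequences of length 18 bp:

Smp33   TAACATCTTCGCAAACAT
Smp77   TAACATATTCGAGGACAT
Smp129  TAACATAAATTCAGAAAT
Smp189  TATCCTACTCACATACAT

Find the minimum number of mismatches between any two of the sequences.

4

Pairwise Hamming distances:
  Smp33 vs Smp77: 4
  Smp33 vs Smp129: 7
  Smp33 vs Smp189: 6
  Smp77 vs Smp129: 7
  Smp77 vs Smp189: 7
  Smp129 vs Smp189: 8
The smallest is 4, between Smp33 and Smp77.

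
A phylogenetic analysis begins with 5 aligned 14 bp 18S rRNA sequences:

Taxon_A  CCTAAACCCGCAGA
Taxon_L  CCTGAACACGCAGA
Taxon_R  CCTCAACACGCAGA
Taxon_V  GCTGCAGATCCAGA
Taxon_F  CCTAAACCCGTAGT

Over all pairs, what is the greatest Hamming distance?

Pairwise Hamming distances:
  Taxon_A vs Taxon_L: 2
  Taxon_A vs Taxon_R: 2
  Taxon_A vs Taxon_V: 7
  Taxon_A vs Taxon_F: 2
  Taxon_L vs Taxon_R: 1
  Taxon_L vs Taxon_V: 5
  Taxon_L vs Taxon_F: 4
  Taxon_R vs Taxon_V: 6
  Taxon_R vs Taxon_F: 4
  Taxon_V vs Taxon_F: 9
The largest is 9, between Taxon_V and Taxon_F.

9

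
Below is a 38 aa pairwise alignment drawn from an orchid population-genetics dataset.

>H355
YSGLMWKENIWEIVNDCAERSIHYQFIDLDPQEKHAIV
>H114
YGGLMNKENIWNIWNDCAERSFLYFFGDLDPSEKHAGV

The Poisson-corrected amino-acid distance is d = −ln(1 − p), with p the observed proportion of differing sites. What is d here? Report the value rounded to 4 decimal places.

The sequences differ at positions 2 (S/G), 6 (W/N), 12 (E/N), 14 (V/W), 22 (I/F), 23 (H/L), 25 (Q/F), 27 (I/G), 32 (Q/S), 37 (I/G).
p = 10/38 = 0.263158.
d = −ln(1 − 0.263158) = −ln(0.736842) = 0.3054.

0.3054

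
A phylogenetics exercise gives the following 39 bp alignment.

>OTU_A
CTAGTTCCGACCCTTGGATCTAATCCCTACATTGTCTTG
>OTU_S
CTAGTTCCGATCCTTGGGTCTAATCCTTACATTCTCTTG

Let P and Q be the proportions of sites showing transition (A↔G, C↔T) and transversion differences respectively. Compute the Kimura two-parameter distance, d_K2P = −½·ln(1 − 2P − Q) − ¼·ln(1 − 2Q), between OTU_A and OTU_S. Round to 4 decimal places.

Mismatches occur at site 11 (C↔T, transition), site 18 (A↔G, transition), site 27 (C↔T, transition), site 34 (G↔C, transversion).
Of the 4 differences, 3 transitions and 1 transversion over 39 sites: P = 3/39 = 0.076923, Q = 1/39 = 0.025641.
d = −0.5·ln(0.820513) − 0.25·ln(0.948718) = −0.5·(-0.197826) − 0.25·(-0.052644) = 0.1121.

0.1121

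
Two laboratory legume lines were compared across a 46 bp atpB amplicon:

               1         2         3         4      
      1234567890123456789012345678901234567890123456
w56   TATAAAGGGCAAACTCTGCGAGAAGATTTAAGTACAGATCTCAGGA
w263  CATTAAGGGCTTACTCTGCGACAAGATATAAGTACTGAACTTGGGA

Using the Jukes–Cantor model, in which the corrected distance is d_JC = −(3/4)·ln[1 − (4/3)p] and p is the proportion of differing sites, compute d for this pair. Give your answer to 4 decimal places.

Differing sites — 1:T/C; 4:A/T; 11:A/T; 12:A/T; 22:G/C; 28:T/A; 36:A/T; 39:T/A; 42:C/T; 43:A/G.
p = 10/46 = 0.217391.
d = −0.75 · ln(1 − (4/3)·0.217391) = −0.75 · ln(0.710145) = −0.75 · (-0.342286) = 0.2567.

0.2567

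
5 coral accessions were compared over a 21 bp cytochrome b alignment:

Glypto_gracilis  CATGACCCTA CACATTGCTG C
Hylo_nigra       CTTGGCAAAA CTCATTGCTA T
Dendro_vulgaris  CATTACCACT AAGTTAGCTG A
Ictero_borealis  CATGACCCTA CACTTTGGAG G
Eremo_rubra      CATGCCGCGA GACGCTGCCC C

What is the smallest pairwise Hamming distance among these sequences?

Pairwise Hamming distances:
  Glypto_gracilis vs Hylo_nigra: 8
  Glypto_gracilis vs Dendro_vulgaris: 9
  Glypto_gracilis vs Ictero_borealis: 4
  Glypto_gracilis vs Eremo_rubra: 8
  Hylo_nigra vs Dendro_vulgaris: 13
  Hylo_nigra vs Ictero_borealis: 11
  Hylo_nigra vs Eremo_rubra: 12
  Dendro_vulgaris vs Ictero_borealis: 10
  Dendro_vulgaris vs Eremo_rubra: 14
  Ictero_borealis vs Eremo_rubra: 10
The smallest is 4, between Glypto_gracilis and Ictero_borealis.

4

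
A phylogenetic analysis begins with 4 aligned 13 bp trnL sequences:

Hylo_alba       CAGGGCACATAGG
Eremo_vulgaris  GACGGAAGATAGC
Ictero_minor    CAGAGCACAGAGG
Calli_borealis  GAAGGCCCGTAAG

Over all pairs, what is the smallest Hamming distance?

Pairwise Hamming distances:
  Hylo_alba vs Eremo_vulgaris: 5
  Hylo_alba vs Ictero_minor: 2
  Hylo_alba vs Calli_borealis: 5
  Eremo_vulgaris vs Ictero_minor: 7
  Eremo_vulgaris vs Calli_borealis: 7
  Ictero_minor vs Calli_borealis: 7
The smallest is 2, between Hylo_alba and Ictero_minor.

2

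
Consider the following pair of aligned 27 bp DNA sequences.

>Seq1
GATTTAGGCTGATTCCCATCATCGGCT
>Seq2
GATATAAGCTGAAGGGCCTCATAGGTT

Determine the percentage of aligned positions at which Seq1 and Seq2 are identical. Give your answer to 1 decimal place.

The sequences differ at positions 4 (T/A), 7 (G/A), 13 (T/A), 14 (T/G), 15 (C/G), 16 (C/G), 18 (A/C), 23 (C/A), 26 (C/T).
18 of the 27 sites match, so the percent identity is 18/27 × 100 = 66.7%.

66.7%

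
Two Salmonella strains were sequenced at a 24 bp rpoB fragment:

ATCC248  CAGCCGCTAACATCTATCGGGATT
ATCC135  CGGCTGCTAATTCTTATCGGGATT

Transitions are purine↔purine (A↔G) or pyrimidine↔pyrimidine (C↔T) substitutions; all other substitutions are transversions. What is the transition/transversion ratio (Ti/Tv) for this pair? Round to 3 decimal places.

Mismatches occur at site 2 (A→G, transition), site 5 (C→T, transition), site 11 (C→T, transition), site 12 (A→T, transversion), site 13 (T→C, transition), site 14 (C→T, transition).
Of the 6 differences, 5 transitions and 1 transversion, so Ti/Tv = 5/1 = 5.000.

5.000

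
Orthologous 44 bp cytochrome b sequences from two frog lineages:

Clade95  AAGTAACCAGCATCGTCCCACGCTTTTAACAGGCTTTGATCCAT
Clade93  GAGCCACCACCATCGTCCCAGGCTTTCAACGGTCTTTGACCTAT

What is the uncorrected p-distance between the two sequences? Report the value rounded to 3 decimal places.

0.227

Differing sites — 1:A/G; 4:T/C; 5:A/C; 10:G/C; 21:C/G; 27:T/C; 31:A/G; 33:G/T; 40:T/C; 42:C/T.
There are 10 differences over 44 sites, so p = 10/44 = 0.227.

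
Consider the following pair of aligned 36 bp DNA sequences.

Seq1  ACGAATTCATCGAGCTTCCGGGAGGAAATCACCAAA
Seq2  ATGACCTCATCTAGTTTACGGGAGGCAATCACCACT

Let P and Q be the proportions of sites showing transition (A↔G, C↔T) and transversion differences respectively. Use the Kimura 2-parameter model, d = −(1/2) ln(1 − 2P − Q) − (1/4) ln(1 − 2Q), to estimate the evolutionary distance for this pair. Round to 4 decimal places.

The sequences differ at positions 2 (C/T, transition), 5 (A/C, transversion), 6 (T/C, transition), 12 (G/T, transversion), 15 (C/T, transition), 18 (C/A, transversion), 26 (A/C, transversion), 35 (A/C, transversion), 36 (A/T, transversion).
Of the 9 differences, 3 transitions and 6 transversions over 36 sites: P = 3/36 = 0.083333, Q = 6/36 = 0.166667.
d = −0.5·ln(0.666667) − 0.25·ln(0.666666) = −0.5·(-0.405465) − 0.25·(-0.405466) = 0.3041.

0.3041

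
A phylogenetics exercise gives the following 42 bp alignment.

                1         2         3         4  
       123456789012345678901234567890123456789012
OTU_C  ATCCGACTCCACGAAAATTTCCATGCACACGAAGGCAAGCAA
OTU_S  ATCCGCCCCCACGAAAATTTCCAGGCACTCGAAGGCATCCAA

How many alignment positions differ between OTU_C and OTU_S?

6

Mismatches occur at site 6 (A→C), site 8 (T→C), site 24 (T→G), site 29 (A→T), site 38 (A→T), site 39 (G→C).
That gives 6 mismatches out of 42 aligned sites, so the Hamming distance is 6.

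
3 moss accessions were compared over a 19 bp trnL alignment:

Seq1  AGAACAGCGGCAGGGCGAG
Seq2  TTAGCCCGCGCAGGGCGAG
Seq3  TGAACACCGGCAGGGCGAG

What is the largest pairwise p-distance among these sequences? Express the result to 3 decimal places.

0.368

Pairwise Hamming distances:
  Seq1 vs Seq2: 7
  Seq1 vs Seq3: 2
  Seq2 vs Seq3: 5
The largest is 7 mismatches, between Seq1 and Seq2; p = 7/19 = 0.368.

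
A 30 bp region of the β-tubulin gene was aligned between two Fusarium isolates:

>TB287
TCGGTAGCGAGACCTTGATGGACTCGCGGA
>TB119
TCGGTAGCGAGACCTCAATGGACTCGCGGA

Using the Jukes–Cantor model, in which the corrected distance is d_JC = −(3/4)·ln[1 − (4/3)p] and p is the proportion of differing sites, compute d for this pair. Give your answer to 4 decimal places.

0.0698

The sequences differ at positions 16 (T/C), 17 (G/A).
p = 2/30 = 0.066667.
d = −0.75 · ln(1 − (4/3)·0.066667) = −0.75 · ln(0.911111) = −0.75 · (-0.093091) = 0.0698.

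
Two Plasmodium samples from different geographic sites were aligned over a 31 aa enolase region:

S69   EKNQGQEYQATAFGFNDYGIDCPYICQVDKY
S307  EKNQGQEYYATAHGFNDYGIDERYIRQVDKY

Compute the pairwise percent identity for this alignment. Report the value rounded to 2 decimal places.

The sequences differ at positions 9 (Q/Y), 13 (F/H), 22 (C/E), 23 (P/R), 26 (C/R).
26 of the 31 sites match, so the percent identity is 26/31 × 100 = 83.87%.

83.87%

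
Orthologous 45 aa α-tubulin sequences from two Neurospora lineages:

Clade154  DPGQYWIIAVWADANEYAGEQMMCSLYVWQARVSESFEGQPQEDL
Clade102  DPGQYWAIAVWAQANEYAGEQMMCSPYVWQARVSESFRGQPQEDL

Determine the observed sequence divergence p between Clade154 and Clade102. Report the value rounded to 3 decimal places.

0.089

Differing sites — 7:I/A; 13:D/Q; 26:L/P; 38:E/R.
There are 4 differences over 45 sites, so p = 4/45 = 0.089.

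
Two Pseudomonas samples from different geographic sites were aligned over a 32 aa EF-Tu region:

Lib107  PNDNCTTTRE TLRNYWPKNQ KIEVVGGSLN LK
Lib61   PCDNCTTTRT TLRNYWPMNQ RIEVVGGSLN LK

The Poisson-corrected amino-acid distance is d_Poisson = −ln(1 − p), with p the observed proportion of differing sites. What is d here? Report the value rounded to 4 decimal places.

Mismatches occur at site 2 (N↔C), site 10 (E↔T), site 18 (K↔M), site 21 (K↔R).
p = 4/32 = 0.125000.
d = −ln(1 − 0.125000) = −ln(0.875000) = 0.1335.

0.1335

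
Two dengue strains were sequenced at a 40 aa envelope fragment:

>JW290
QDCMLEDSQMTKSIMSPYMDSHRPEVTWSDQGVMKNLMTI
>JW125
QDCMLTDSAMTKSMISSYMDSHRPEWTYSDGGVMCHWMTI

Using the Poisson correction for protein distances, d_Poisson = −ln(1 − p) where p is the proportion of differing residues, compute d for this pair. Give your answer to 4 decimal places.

Differing sites — 6:E/T; 9:Q/A; 14:I/M; 15:M/I; 17:P/S; 26:V/W; 28:W/Y; 31:Q/G; 35:K/C; 36:N/H; 37:L/W.
p = 11/40 = 0.275000.
d = −ln(1 − 0.275000) = −ln(0.725000) = 0.3216.

0.3216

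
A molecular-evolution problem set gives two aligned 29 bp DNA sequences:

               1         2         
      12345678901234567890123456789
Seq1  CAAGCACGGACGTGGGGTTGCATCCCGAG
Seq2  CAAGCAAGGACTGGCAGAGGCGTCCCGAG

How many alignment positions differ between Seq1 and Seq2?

8

Mismatches occur at site 7 (C→A), site 12 (G→T), site 13 (T→G), site 15 (G→C), site 16 (G→A), site 18 (T→A), site 19 (T→G), site 22 (A→G).
That gives 8 mismatches out of 29 aligned sites, so the Hamming distance is 8.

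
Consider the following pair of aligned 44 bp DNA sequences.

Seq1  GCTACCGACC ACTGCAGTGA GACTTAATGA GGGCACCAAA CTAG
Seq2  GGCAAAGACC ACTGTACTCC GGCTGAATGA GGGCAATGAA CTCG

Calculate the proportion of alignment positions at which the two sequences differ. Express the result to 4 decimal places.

0.3182

Mismatches occur at site 2 (C↔G), site 3 (T↔C), site 5 (C↔A), site 6 (C↔A), site 15 (C↔T), site 17 (G↔C), site 19 (G↔C), site 20 (A↔C), site 22 (A↔G), site 25 (T↔G), site 36 (C↔A), site 37 (C↔T), site 38 (A↔G), site 43 (A↔C).
There are 14 differences over 44 sites, so p = 14/44 = 0.3182.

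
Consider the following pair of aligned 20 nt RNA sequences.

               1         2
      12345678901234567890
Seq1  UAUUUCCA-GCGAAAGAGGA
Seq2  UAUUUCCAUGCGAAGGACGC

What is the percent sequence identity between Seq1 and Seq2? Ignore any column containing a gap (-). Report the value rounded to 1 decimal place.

84.2%

Excluding the 1 gap column leaves 19 comparable sites.
Differing sites — 15:A/G; 18:G/C; 20:A/C.
16 of the 19 comparable sites match, so the percent identity is 16/19 × 100 = 84.2%.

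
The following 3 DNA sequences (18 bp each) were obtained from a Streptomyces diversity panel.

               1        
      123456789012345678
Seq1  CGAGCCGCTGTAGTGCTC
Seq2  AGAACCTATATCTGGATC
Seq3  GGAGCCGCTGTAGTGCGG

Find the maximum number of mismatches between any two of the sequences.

11

Pairwise Hamming distances:
  Seq1 vs Seq2: 9
  Seq1 vs Seq3: 3
  Seq2 vs Seq3: 11
The largest is 11, between Seq2 and Seq3.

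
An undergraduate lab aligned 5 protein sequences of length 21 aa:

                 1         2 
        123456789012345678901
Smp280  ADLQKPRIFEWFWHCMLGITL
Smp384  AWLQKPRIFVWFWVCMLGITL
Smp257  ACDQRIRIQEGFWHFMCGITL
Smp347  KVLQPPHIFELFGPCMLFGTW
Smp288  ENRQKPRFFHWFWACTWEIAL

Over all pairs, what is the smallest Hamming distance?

3

Pairwise Hamming distances:
  Smp280 vs Smp384: 3
  Smp280 vs Smp257: 8
  Smp280 vs Smp347: 10
  Smp280 vs Smp288: 10
  Smp384 vs Smp257: 10
  Smp384 vs Smp347: 11
  Smp384 vs Smp288: 10
  Smp257 vs Smp347: 15
  Smp257 vs Smp288: 15
  Smp347 vs Smp288: 16
The smallest is 3, between Smp280 and Smp384.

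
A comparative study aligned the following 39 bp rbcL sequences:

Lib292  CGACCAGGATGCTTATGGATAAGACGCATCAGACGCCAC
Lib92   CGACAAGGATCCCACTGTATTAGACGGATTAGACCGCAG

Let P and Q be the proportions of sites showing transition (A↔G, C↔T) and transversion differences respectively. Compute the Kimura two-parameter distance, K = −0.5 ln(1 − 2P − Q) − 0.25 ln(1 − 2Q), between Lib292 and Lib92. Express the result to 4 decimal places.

The sequences differ at positions 5 (C/A, transversion), 11 (G/C, transversion), 13 (T/C, transition), 14 (T/A, transversion), 15 (A/C, transversion), 18 (G/T, transversion), 21 (A/T, transversion), 27 (C/G, transversion), 30 (C/T, transition), 35 (G/C, transversion), 36 (C/G, transversion), 39 (C/G, transversion).
Of the 12 differences, 2 transitions and 10 transversions over 39 sites: P = 2/39 = 0.051282, Q = 10/39 = 0.256410.
d = −0.5·ln(0.641026) − 0.25·ln(0.487180) = −0.5·(-0.444685) − 0.25·(-0.719122) = 0.4021.

0.4021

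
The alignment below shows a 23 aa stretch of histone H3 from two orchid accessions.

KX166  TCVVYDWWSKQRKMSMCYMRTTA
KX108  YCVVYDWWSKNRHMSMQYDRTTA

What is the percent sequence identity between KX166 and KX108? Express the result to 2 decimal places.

The sequences differ at positions 1 (T/Y), 11 (Q/N), 13 (K/H), 17 (C/Q), 19 (M/D).
18 of the 23 sites match, so the percent identity is 18/23 × 100 = 78.26%.

78.26%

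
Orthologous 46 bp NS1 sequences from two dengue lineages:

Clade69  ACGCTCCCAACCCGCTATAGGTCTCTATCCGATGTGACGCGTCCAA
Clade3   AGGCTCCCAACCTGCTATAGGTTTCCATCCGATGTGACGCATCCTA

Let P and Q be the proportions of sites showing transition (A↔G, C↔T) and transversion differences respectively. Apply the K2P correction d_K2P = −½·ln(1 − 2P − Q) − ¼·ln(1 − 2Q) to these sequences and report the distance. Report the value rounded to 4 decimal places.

Mismatches occur at site 2 (C↔G, transversion), site 13 (C↔T, transition), site 23 (C↔T, transition), site 26 (T↔C, transition), site 41 (G↔A, transition), site 45 (A↔T, transversion).
Of the 6 differences, 4 transitions and 2 transversions over 46 sites: P = 4/46 = 0.086957, Q = 2/46 = 0.043478.
d = −0.5·ln(0.782608) − 0.25·ln(0.913044) = −0.5·(-0.245123) − 0.25·(-0.090971) = 0.1453.

0.1453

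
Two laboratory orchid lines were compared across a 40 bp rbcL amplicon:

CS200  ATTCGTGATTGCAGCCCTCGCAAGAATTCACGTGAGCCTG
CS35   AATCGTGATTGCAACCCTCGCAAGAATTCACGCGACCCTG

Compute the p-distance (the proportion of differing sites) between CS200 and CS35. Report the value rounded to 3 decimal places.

0.100

Differing sites — 2:T/A; 14:G/A; 33:T/C; 36:G/C.
There are 4 differences over 40 sites, so p = 4/40 = 0.100.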